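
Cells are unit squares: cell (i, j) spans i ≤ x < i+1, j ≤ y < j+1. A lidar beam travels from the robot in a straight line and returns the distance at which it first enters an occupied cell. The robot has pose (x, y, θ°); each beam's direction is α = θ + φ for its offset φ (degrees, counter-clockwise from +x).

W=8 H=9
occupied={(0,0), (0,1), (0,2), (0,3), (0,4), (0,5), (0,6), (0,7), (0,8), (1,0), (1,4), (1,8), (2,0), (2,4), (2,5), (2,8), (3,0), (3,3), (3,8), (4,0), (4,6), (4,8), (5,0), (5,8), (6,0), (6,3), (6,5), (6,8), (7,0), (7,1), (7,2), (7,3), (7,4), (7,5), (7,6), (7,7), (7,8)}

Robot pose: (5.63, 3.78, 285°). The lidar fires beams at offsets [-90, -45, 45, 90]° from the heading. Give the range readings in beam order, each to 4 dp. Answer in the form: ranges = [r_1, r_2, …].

beam 1: φ=-90°, α=195°
  cosα=-0.9659 sinα=-0.2588 | (5,3) | tMaxX 0.6522 tMaxY 3.0137 | tΔX 1.0353 tΔY 3.8637
    t=0.6522 [x] (4,3)
    t=1.6875 [x] (3,3) — stop
  → r_1 = 1.6875
beam 2: φ=-45°, α=240°
  cosα=-0.5000 sinα=-0.8660 | (5,3) | tMaxX 1.2600 tMaxY 0.9007 | tΔX 2.0000 tΔY 1.1547
    t=0.9007 [y] (5,2)
    t=1.2600 [x] (4,2)
    t=2.0554 [y] (4,1)
    t=3.2101 [y] (4,0) — stop
  → r_2 = 3.2101
beam 3: φ=45°, α=330°
  cosα=0.8660 sinα=-0.5000 | (5,3) | tMaxX 0.4272 tMaxY 1.5600 | tΔX 1.1547 tΔY 2.0000
    t=0.4272 [x] (6,3) — stop
  → r_3 = 0.4272
beam 4: φ=90°, α=15°
  cosα=0.9659 sinα=0.2588 | (5,3) | tMaxX 0.3831 tMaxY 0.8500 | tΔX 1.0353 tΔY 3.8637
    t=0.3831 [x] (6,3) — stop
  → r_4 = 0.3831

ranges = [1.6875, 3.2101, 0.4272, 0.3831]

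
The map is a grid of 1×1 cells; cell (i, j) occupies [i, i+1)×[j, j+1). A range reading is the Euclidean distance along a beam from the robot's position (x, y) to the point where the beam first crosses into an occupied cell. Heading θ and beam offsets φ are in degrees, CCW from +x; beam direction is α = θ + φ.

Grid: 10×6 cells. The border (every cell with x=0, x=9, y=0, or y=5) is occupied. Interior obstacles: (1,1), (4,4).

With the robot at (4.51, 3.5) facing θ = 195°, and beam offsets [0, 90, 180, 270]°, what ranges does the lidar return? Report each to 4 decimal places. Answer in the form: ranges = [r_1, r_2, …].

ranges = [3.6338, 2.5882, 4.6484, 0.5176]

beam 1: φ=0°, α=195°
  cosα=-0.9659 sinα=-0.2588 | (4,3) | tMaxX 0.5280 tMaxY 1.9319 | tΔX 1.0353 tΔY 3.8637
    t=0.5280 [x] (3,3)
    t=1.5633 [x] (2,3)
    t=1.9319 [y] (2,2)
    t=2.5985 [x] (1,2)
    t=3.6338 [x] (0,2) — stop
  → r_1 = 3.6338
beam 2: φ=90°, α=285°
  cosα=0.2588 sinα=-0.9659 | (4,3) | tMaxX 1.8932 tMaxY 0.5176 | tΔX 3.8637 tΔY 1.0353
    t=0.5176 [y] (4,2)
    t=1.5529 [y] (4,1)
    t=1.8932 [x] (5,1)
    t=2.5882 [y] (5,0) — stop
  → r_2 = 2.5882
beam 3: φ=180°, α=15°
  cosα=0.9659 sinα=0.2588 | (4,3) | tMaxX 0.5073 tMaxY 1.9319 | tΔX 1.0353 tΔY 3.8637
    t=0.5073 [x] (5,3)
    t=1.5426 [x] (6,3)
    t=1.9319 [y] (6,4)
    t=2.5778 [x] (7,4)
    t=3.6131 [x] (8,4)
    t=4.6484 [x] (9,4) — stop
  → r_3 = 4.6484
beam 4: φ=270°, α=105°
  cosα=-0.2588 sinα=0.9659 | (4,3) | tMaxX 1.9705 tMaxY 0.5176 | tΔX 3.8637 tΔY 1.0353
    t=0.5176 [y] (4,4) — stop
  → r_4 = 0.5176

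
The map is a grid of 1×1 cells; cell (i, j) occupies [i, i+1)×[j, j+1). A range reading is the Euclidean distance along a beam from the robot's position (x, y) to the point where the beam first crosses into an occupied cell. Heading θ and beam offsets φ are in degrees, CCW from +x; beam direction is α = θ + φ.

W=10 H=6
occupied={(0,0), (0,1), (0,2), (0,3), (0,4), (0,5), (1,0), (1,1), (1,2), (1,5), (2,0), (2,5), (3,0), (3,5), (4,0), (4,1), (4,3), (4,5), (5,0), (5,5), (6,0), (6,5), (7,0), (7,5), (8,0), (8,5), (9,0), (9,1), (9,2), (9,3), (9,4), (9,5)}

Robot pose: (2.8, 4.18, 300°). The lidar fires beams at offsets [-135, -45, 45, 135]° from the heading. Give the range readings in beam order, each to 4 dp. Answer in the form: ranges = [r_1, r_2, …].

ranges = [1.8635, 3.0910, 1.2423, 0.8489]

beam 1: φ=-135°, α=165°
  dir = (cos 165°, sin 165°) = (-0.9659, 0.2588); from cell (2,4)
  next x-line at t=0.8282, next y-line at t=3.1682; Δt_x=1.0353, Δt_y=3.8637
    x: enter (1,4) at t=0.8282
    x: enter (0,4) at t=1.8635 ← occupied
  → r_1 = 1.8635
beam 2: φ=-45°, α=255°
  dir = (cos 255°, sin 255°) = (-0.2588, -0.9659); from cell (2,4)
  next x-line at t=3.0910, next y-line at t=0.1863; Δt_x=3.8637, Δt_y=1.0353
    y: enter (2,3) at t=0.1863
    y: enter (2,2) at t=1.2216
    y: enter (2,1) at t=2.2569
    x: enter (1,1) at t=3.0910 ← occupied
  → r_2 = 3.0910
beam 3: φ=45°, α=345°
  dir = (cos 345°, sin 345°) = (0.9659, -0.2588); from cell (2,4)
  next x-line at t=0.2071, next y-line at t=0.6955; Δt_x=1.0353, Δt_y=3.8637
    x: enter (3,4) at t=0.2071
    y: enter (3,3) at t=0.6955
    x: enter (4,3) at t=1.2423 ← occupied
  → r_3 = 1.2423
beam 4: φ=135°, α=75°
  dir = (cos 75°, sin 75°) = (0.2588, 0.9659); from cell (2,4)
  next x-line at t=0.7727, next y-line at t=0.8489; Δt_x=3.8637, Δt_y=1.0353
    x: enter (3,4) at t=0.7727
    y: enter (3,5) at t=0.8489 ← occupied
  → r_4 = 0.8489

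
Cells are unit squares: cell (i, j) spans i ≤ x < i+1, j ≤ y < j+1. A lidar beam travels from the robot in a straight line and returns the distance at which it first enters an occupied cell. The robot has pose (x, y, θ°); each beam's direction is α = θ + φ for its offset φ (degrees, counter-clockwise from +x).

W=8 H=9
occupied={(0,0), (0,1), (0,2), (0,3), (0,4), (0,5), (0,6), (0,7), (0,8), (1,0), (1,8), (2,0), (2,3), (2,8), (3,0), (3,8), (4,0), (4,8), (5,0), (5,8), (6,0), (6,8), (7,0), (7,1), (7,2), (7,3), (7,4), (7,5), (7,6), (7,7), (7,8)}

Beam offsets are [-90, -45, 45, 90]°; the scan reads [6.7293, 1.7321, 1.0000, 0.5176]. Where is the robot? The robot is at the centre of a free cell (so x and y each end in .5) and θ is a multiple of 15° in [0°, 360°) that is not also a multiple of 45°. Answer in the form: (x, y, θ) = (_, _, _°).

Enumerate (i+0.5, j+0.5, θ) over the 41 free cells and 16 admissible headings. For each, cast all 4 beams and compare to the given ranges.
  (5.5, 3.5, 330°): beam 1 = 2.8868 ≠ 6.7293 ✗
  (1.5, 6.5, 15°): beam 1 = 2.5882 ≠ 6.7293 ✗
  (6.5, 5.5, 345°): beam 1 = 4.6587 ≠ 6.7293 ✗
  …
  (3.5, 1.5, 165°): r_1=6.7293, r_2=1.7321, r_3=1.0000, r_4=0.5176 — all match ✓
No second candidate reproduces the full scan.

(x, y, θ) = (3.5, 1.5, 165°)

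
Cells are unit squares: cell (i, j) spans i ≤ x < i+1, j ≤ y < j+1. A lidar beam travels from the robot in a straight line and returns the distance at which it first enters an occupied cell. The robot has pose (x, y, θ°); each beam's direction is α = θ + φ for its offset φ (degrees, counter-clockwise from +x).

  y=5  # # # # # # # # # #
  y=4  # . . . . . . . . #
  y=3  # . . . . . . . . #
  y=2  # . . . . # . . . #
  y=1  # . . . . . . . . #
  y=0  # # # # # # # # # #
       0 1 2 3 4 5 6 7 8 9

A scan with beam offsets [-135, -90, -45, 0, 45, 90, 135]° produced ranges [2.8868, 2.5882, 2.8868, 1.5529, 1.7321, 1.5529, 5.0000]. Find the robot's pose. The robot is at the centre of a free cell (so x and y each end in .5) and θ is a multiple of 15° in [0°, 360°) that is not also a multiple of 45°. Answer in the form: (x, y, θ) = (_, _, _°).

(x, y, θ) = (3.5, 2.5, 255°)

Enumerate (i+0.5, j+0.5, θ) over the 31 free cells and 16 admissible headings. For each, cast all 7 beams and compare to the given ranges.
  (4.5, 4.5, 285°): beam 1 = 1.0000 ≠ 2.8868 ✗
  (2.5, 3.5, 15°): beam 4 = 5.7956 ≠ 1.5529 ✗
  (6.5, 1.5, 195°): beam 1 = 4.0415 ≠ 2.8868 ✗
  (7.5, 1.5, 330°): beam 1 = 1.9319 ≠ 2.8868 ✗
  …
  (3.5, 2.5, 255°): r_1=2.8868, r_2=2.5882, r_3=2.8868, r_4=1.5529, r_5=1.7321, r_6=1.5529, r_7=5.0000 — all match ✓
Unique over the lattice → pose = (3.5, 2.5, 255°).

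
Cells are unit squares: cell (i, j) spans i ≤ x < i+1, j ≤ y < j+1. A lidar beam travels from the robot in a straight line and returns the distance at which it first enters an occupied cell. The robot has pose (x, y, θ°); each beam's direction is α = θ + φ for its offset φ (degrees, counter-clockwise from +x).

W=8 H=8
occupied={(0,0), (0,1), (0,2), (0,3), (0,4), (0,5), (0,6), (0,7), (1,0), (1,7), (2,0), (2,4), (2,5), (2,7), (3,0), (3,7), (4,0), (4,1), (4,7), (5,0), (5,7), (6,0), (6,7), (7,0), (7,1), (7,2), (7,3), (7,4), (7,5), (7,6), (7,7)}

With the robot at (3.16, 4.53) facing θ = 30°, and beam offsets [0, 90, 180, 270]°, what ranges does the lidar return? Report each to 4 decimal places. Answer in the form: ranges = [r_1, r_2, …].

ranges = [4.4341, 0.3200, 0.1848, 2.9214]

beam 1: φ=0°, α=30°
  cosα=0.8660 sinα=0.5000 | (3,4) | tMaxX 0.9699 tMaxY 0.9400 | tΔX 1.1547 tΔY 2.0000
    t=0.9400 [y] (3,5)
    t=0.9699 [x] (4,5)
    t=2.1246 [x] (5,5)
    t=2.9400 [y] (5,6)
    t=3.2793 [x] (6,6)
    t=4.4341 [x] (7,6) — stop
  → r_1 = 4.4341
beam 2: φ=90°, α=120°
  cosα=-0.5000 sinα=0.8660 | (3,4) | tMaxX 0.3200 tMaxY 0.5427 | tΔX 2.0000 tΔY 1.1547
    t=0.3200 [x] (2,4) — stop
  → r_2 = 0.3200
beam 3: φ=180°, α=210°
  cosα=-0.8660 sinα=-0.5000 | (3,4) | tMaxX 0.1848 tMaxY 1.0600 | tΔX 1.1547 tΔY 2.0000
    t=0.1848 [x] (2,4) — stop
  → r_3 = 0.1848
beam 4: φ=270°, α=300°
  cosα=0.5000 sinα=-0.8660 | (3,4) | tMaxX 1.6800 tMaxY 0.6120 | tΔX 2.0000 tΔY 1.1547
    t=0.6120 [y] (3,3)
    t=1.6800 [x] (4,3)
    t=1.7667 [y] (4,2)
    t=2.9214 [y] (4,1) — stop
  → r_4 = 2.9214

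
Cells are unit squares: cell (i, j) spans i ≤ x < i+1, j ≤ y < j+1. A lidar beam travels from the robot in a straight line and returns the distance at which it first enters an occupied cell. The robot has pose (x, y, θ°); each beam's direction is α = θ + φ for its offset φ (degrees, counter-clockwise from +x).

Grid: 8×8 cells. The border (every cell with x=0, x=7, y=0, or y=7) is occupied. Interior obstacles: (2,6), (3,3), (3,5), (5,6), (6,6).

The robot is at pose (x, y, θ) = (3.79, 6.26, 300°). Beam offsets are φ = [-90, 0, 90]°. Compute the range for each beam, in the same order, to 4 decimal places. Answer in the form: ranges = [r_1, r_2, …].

beam 1: φ=-90°, α=210°
  direction (-0.8660, -0.5000); cell (3,6); t to first gridline: x 0.9122, y 0.5200 (then +1.1547 / +2.0000)
    (3,5) via y @ 0.5200  # hit
  → r_1 = 0.5200
beam 2: φ=0°, α=300°
  direction (0.5000, -0.8660); cell (3,6); t to first gridline: x 0.4200, y 0.3002 (then +2.0000 / +1.1547)
    (3,5) via y @ 0.3002  # hit
  → r_2 = 0.3002
beam 3: φ=90°, α=30°
  direction (0.8660, 0.5000); cell (3,6); t to first gridline: x 0.2425, y 1.4800 (then +1.1547 / +2.0000)
    (4,6) via x @ 0.2425
    (5,6) via x @ 1.3972  # hit
  → r_3 = 1.3972

ranges = [0.5200, 0.3002, 1.3972]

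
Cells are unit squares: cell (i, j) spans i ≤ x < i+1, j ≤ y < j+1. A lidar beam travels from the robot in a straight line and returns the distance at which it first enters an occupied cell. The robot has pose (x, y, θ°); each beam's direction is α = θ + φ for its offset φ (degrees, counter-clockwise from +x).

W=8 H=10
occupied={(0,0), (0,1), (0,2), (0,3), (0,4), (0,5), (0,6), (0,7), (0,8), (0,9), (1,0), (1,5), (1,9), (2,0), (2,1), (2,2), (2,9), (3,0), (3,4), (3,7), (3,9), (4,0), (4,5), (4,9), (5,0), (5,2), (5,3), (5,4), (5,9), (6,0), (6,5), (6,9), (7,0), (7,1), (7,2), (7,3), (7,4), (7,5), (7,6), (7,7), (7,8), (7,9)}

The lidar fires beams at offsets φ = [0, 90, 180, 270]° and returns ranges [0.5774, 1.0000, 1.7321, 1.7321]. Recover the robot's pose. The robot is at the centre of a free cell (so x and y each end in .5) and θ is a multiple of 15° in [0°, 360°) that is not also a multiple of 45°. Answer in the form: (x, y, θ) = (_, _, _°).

Candidates: 38 free-cell centres × 16 headings = 608 poses. Raycast each; keep the one whose scan matches to 4 dp.
  (1.5, 1.5, 300°): beam 2 = 0.5774 ≠ 1.0000 ✗
  (3.5, 3.5, 195°): beam 1 = 2.5882 ≠ 0.5774 ✗
  (4.5, 3.5, 300°): beam 1 = 1.0000 ≠ 0.5774 ✗
  (4.5, 2.5, 330°): beam 3 = 4.0415 ≠ 1.7321 ✗
  …
  (2.5, 3.5, 300°): r_1=0.5774, r_2=1.0000, r_3=1.7321, r_4=1.7321 — all match ✓
No second candidate reproduces the full scan.

(x, y, θ) = (2.5, 3.5, 300°)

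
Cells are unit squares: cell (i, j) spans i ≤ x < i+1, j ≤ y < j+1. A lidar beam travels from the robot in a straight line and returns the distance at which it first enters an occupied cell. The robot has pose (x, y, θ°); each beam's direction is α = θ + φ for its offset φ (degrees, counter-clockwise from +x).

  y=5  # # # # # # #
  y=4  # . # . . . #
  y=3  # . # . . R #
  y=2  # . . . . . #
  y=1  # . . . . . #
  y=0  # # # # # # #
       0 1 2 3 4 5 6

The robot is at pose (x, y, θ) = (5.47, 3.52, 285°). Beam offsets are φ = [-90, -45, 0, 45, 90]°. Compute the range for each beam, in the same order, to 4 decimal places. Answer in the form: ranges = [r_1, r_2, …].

ranges = [4.6277, 2.9098, 2.0478, 0.6120, 0.5487]

beam 1: φ=-90°, α=195°
  d=(-0.9659,-0.2588)  start (5,3)  tX=0.4866 tY=2.0091  stride 1/|dx|=1.0353 1/|dy|=3.8637
    cross x-line → (4,3), t=0.4866
    cross x-line → (3,3), t=1.5219
    cross y-line → (3,2), t=2.0091
    cross x-line → (2,2), t=2.5571
    cross x-line → (1,2), t=3.5924
    cross x-line → (0,2), t=4.6277 (wall)
  → r_1 = 4.6277
beam 2: φ=-45°, α=240°
  d=(-0.5000,-0.8660)  start (5,3)  tX=0.9400 tY=0.6004  stride 1/|dx|=2.0000 1/|dy|=1.1547
    cross y-line → (5,2), t=0.6004
    cross x-line → (4,2), t=0.9400
    cross y-line → (4,1), t=1.7551
    cross y-line → (4,0), t=2.9098 (wall)
  → r_2 = 2.9098
beam 3: φ=0°, α=285°
  d=(0.2588,-0.9659)  start (5,3)  tX=2.0478 tY=0.5383  stride 1/|dx|=3.8637 1/|dy|=1.0353
    cross y-line → (5,2), t=0.5383
    cross y-line → (5,1), t=1.5736
    cross x-line → (6,1), t=2.0478 (wall)
  → r_3 = 2.0478
beam 4: φ=45°, α=330°
  d=(0.8660,-0.5000)  start (5,3)  tX=0.6120 tY=1.0400  stride 1/|dx|=1.1547 1/|dy|=2.0000
    cross x-line → (6,3), t=0.6120 (wall)
  → r_4 = 0.6120
beam 5: φ=90°, α=15°
  d=(0.9659,0.2588)  start (5,3)  tX=0.5487 tY=1.8546  stride 1/|dx|=1.0353 1/|dy|=3.8637
    cross x-line → (6,3), t=0.5487 (wall)
  → r_5 = 0.5487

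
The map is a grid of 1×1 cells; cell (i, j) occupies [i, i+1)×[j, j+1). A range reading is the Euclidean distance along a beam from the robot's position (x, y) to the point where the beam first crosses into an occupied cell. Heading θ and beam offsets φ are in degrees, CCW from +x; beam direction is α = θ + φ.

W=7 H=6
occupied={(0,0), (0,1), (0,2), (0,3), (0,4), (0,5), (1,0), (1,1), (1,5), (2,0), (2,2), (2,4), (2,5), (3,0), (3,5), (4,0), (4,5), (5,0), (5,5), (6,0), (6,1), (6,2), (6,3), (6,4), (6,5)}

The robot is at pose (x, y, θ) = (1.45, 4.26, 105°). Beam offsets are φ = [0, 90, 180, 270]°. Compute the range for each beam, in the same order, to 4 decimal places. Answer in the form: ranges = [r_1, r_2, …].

beam 1: φ=0°, α=105°
  d=(-0.2588,0.9659)  start (1,4)  tX=1.7387 tY=0.7661  stride 1/|dx|=3.8637 1/|dy|=1.0353
    cross y-line → (1,5), t=0.7661 (wall)
  → r_1 = 0.7661
beam 2: φ=90°, α=195°
  d=(-0.9659,-0.2588)  start (1,4)  tX=0.4659 tY=1.0046  stride 1/|dx|=1.0353 1/|dy|=3.8637
    cross x-line → (0,4), t=0.4659 (wall)
  → r_2 = 0.4659
beam 3: φ=180°, α=285°
  d=(0.2588,-0.9659)  start (1,4)  tX=2.1250 tY=0.2692  stride 1/|dx|=3.8637 1/|dy|=1.0353
    cross y-line → (1,3), t=0.2692
    cross y-line → (1,2), t=1.3044
    cross x-line → (2,2), t=2.1250 (wall)
  → r_3 = 2.1250
beam 4: φ=270°, α=15°
  d=(0.9659,0.2588)  start (1,4)  tX=0.5694 tY=2.8591  stride 1/|dx|=1.0353 1/|dy|=3.8637
    cross x-line → (2,4), t=0.5694 (wall)
  → r_4 = 0.5694

ranges = [0.7661, 0.4659, 2.1250, 0.5694]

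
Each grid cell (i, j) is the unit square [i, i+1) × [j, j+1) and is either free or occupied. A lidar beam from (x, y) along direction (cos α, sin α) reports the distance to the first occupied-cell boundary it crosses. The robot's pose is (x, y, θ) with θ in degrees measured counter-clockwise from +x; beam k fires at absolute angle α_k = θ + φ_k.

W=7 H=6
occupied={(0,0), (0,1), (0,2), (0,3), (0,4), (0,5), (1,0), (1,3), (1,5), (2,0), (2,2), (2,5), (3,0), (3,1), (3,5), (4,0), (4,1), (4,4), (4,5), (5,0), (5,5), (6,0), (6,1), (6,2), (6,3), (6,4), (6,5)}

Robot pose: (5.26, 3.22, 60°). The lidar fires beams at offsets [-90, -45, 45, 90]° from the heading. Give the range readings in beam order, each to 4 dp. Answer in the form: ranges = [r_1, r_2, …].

ranges = [0.8545, 0.7661, 1.0046, 3.5600]

beam 1: φ=-90°, α=330°
  cosα=0.8660 sinα=-0.5000 | (5,3) | tMaxX 0.8545 tMaxY 0.4400 | tΔX 1.1547 tΔY 2.0000
    t=0.4400 [y] (5,2)
    t=0.8545 [x] (6,2) — stop
  → r_1 = 0.8545
beam 2: φ=-45°, α=15°
  cosα=0.9659 sinα=0.2588 | (5,3) | tMaxX 0.7661 tMaxY 3.0137 | tΔX 1.0353 tΔY 3.8637
    t=0.7661 [x] (6,3) — stop
  → r_2 = 0.7661
beam 3: φ=45°, α=105°
  cosα=-0.2588 sinα=0.9659 | (5,3) | tMaxX 1.0046 tMaxY 0.8075 | tΔX 3.8637 tΔY 1.0353
    t=0.8075 [y] (5,4)
    t=1.0046 [x] (4,4) — stop
  → r_3 = 1.0046
beam 4: φ=90°, α=150°
  cosα=-0.8660 sinα=0.5000 | (5,3) | tMaxX 0.3002 tMaxY 1.5600 | tΔX 1.1547 tΔY 2.0000
    t=0.3002 [x] (4,3)
    t=1.4549 [x] (3,3)
    t=1.5600 [y] (3,4)
    t=2.6096 [x] (2,4)
    t=3.5600 [y] (2,5) — stop
  → r_4 = 3.5600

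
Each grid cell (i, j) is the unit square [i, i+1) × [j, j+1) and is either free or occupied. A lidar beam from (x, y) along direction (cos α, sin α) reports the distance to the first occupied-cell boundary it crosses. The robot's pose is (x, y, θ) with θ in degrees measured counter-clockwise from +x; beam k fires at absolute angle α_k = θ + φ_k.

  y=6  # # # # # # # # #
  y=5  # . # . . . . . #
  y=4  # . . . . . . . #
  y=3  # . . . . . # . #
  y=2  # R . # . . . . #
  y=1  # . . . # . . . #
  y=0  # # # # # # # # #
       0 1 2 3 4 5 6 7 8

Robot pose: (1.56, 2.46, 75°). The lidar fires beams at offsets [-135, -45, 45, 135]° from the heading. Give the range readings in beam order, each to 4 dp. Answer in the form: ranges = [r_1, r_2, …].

beam 1: φ=-135°, α=300°
  direction (0.5000, -0.8660); cell (1,2); t to first gridline: x 0.8800, y 0.5312 (then +2.0000 / +1.1547)
    (1,1) via y @ 0.5312
    (2,1) via x @ 0.8800
    (2,0) via y @ 1.6859  # hit
  → r_1 = 1.6859
beam 2: φ=-45°, α=30°
  direction (0.8660, 0.5000); cell (1,2); t to first gridline: x 0.5081, y 1.0800 (then +1.1547 / +2.0000)
    (2,2) via x @ 0.5081
    (2,3) via y @ 1.0800
    (3,3) via x @ 1.6628
    (4,3) via x @ 2.8175
    (4,4) via y @ 3.0800
    (5,4) via x @ 3.9722
    (5,5) via y @ 5.0800
    (6,5) via x @ 5.1269
    (7,5) via x @ 6.2816
    (7,6) via y @ 7.0800  # hit
  → r_2 = 7.0800
beam 3: φ=45°, α=120°
  direction (-0.5000, 0.8660); cell (1,2); t to first gridline: x 1.1200, y 0.6235 (then +2.0000 / +1.1547)
    (1,3) via y @ 0.6235
    (0,3) via x @ 1.1200  # hit
  → r_3 = 1.1200
beam 4: φ=135°, α=210°
  direction (-0.8660, -0.5000); cell (1,2); t to first gridline: x 0.6466, y 0.9200 (then +1.1547 / +2.0000)
    (0,2) via x @ 0.6466  # hit
  → r_4 = 0.6466

ranges = [1.6859, 7.0800, 1.1200, 0.6466]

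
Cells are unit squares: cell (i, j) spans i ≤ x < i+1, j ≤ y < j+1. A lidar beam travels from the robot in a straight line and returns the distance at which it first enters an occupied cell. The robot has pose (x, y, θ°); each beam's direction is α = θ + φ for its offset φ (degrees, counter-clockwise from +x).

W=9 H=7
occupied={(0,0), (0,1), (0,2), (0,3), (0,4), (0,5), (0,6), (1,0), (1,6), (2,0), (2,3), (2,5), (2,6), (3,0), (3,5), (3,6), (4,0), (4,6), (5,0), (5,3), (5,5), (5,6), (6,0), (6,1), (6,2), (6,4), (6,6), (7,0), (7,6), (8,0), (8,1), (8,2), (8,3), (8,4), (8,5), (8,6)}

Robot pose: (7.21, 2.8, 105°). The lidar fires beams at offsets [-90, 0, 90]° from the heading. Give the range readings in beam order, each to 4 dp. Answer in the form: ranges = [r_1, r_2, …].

ranges = [0.8179, 1.2423, 0.2174]

beam 1: φ=-90°, α=15°
  d=(0.9659,0.2588)  start (7,2)  tX=0.8179 tY=0.7727  stride 1/|dx|=1.0353 1/|dy|=3.8637
    cross y-line → (7,3), t=0.7727
    cross x-line → (8,3), t=0.8179 (wall)
  → r_1 = 0.8179
beam 2: φ=0°, α=105°
  d=(-0.2588,0.9659)  start (7,2)  tX=0.8114 tY=0.2071  stride 1/|dx|=3.8637 1/|dy|=1.0353
    cross y-line → (7,3), t=0.2071
    cross x-line → (6,3), t=0.8114
    cross y-line → (6,4), t=1.2423 (wall)
  → r_2 = 1.2423
beam 3: φ=90°, α=195°
  d=(-0.9659,-0.2588)  start (7,2)  tX=0.2174 tY=3.0910  stride 1/|dx|=1.0353 1/|dy|=3.8637
    cross x-line → (6,2), t=0.2174 (wall)
  → r_3 = 0.2174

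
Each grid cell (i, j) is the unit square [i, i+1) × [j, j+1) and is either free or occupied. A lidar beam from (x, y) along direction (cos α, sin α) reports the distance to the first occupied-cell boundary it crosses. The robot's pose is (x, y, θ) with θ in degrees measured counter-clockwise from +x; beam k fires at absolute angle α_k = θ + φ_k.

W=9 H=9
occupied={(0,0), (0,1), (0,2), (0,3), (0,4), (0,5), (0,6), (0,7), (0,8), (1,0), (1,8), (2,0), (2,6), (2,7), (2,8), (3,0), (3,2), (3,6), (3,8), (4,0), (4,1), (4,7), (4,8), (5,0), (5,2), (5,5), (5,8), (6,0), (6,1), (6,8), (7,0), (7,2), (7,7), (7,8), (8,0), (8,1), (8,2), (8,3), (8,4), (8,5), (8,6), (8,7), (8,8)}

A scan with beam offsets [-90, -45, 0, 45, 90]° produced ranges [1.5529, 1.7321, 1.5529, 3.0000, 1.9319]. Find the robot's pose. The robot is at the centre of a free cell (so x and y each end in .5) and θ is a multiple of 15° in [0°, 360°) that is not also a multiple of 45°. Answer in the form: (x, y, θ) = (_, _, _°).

Enumerate (i+0.5, j+0.5, θ) over the 38 free cells and 16 admissible headings. For each, cast all 5 beams and compare to the given ranges.
  (7.5, 3.5, 345°): beam 1 = 0.5176 ≠ 1.5529 ✗
  (3.5, 3.5, 210°): beam 1 = 2.8868 ≠ 1.5529 ✗
  (3.5, 5.5, 330°): beam 1 = 5.0000 ≠ 1.5529 ✗
  (2.5, 4.5, 105°): beam 1 = 2.5882 ≠ 1.5529 ✗
  (5.5, 7.5, 330°): beam 1 = 7.5056 ≠ 1.5529 ✗
  …
  (2.5, 4.5, 195°): r_1=1.5529, r_2=1.7321, r_3=1.5529, r_4=3.0000, r_5=1.9319 — all match ✓
Only this pose fits every beam.

(x, y, θ) = (2.5, 4.5, 195°)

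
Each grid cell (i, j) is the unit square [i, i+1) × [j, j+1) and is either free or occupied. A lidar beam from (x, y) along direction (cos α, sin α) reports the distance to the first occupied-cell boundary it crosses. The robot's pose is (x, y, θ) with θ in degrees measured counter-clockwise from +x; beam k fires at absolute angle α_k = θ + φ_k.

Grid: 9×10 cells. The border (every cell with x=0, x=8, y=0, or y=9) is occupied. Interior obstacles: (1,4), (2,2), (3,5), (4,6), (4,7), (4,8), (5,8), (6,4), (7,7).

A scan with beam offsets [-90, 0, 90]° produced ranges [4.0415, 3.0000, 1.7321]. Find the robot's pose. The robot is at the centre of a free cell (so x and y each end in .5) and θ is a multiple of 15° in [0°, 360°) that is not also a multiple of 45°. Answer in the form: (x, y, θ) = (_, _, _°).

(x, y, θ) = (6.5, 2.5, 210°)

Candidates: 47 free-cell centres × 16 headings = 752 poses. Raycast each; keep the one whose scan matches to 4 dp.
  (3.5, 1.5, 165°): beam 1 = 4.6587 ≠ 4.0415 ✗
  (6.5, 1.5, 255°): beam 1 = 3.6235 ≠ 4.0415 ✗
  (1.5, 2.5, 300°): beam 1 = 0.5774 ≠ 4.0415 ✗
  (7.5, 4.5, 285°): beam 1 = 0.5176 ≠ 4.0415 ✗
  (5.5, 5.5, 210°): beam 1 = 1.0000 ≠ 4.0415 ✗
  …
  (6.5, 2.5, 210°): r_1=4.0415, r_2=3.0000, r_3=1.7321 — all match ✓
Only this pose fits every beam.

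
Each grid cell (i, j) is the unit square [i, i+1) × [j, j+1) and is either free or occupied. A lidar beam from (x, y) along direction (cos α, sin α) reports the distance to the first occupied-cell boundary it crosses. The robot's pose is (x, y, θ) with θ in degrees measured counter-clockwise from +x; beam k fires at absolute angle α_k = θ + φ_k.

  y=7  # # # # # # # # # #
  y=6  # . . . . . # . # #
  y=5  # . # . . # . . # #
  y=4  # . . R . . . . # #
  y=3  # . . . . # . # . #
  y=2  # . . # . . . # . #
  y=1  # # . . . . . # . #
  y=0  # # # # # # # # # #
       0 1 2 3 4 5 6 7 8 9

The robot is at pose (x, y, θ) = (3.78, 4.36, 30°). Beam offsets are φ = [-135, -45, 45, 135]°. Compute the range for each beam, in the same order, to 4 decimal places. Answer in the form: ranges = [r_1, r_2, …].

beam 1: φ=-135°, α=255°
  cosα=-0.2588 sinα=-0.9659 | (3,4) | tMaxX 3.0137 tMaxY 0.3727 | tΔX 3.8637 tΔY 1.0353
    t=0.3727 [y] (3,3)
    t=1.4080 [y] (3,2) — stop
  → r_1 = 1.4080
beam 2: φ=-45°, α=345°
  cosα=0.9659 sinα=-0.2588 | (3,4) | tMaxX 0.2278 tMaxY 1.3909 | tΔX 1.0353 tΔY 3.8637
    t=0.2278 [x] (4,4)
    t=1.2630 [x] (5,4)
    t=1.3909 [y] (5,3) — stop
  → r_2 = 1.3909
beam 3: φ=45°, α=75°
  cosα=0.2588 sinα=0.9659 | (3,4) | tMaxX 0.8500 tMaxY 0.6626 | tΔX 3.8637 tΔY 1.0353
    t=0.6626 [y] (3,5)
    t=0.8500 [x] (4,5)
    t=1.6979 [y] (4,6)
    t=2.7331 [y] (4,7) — stop
  → r_3 = 2.7331
beam 4: φ=135°, α=165°
  cosα=-0.9659 sinα=0.2588 | (3,4) | tMaxX 0.8075 tMaxY 2.4728 | tΔX 1.0353 tΔY 3.8637
    t=0.8075 [x] (2,4)
    t=1.8428 [x] (1,4)
    t=2.4728 [y] (1,5)
    t=2.8781 [x] (0,5) — stop
  → r_4 = 2.8781

ranges = [1.4080, 1.3909, 2.7331, 2.8781]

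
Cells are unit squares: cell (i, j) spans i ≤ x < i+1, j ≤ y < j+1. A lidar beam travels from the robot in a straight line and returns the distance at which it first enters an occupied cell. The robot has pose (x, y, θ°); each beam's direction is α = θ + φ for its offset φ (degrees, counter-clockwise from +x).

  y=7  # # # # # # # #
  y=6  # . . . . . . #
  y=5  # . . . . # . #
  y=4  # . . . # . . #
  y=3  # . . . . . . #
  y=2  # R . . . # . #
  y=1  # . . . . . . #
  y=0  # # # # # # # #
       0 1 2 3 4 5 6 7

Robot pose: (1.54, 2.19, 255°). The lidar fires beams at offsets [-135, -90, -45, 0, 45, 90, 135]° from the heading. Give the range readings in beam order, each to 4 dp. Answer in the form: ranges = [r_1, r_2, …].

beam 1: φ=-135°, α=120°
  cosα=-0.5000 sinα=0.8660 | (1,2) | tMaxX 1.0800 tMaxY 0.9353 | tΔX 2.0000 tΔY 1.1547
    t=0.9353 [y] (1,3)
    t=1.0800 [x] (0,3) — stop
  → r_1 = 1.0800
beam 2: φ=-90°, α=165°
  cosα=-0.9659 sinα=0.2588 | (1,2) | tMaxX 0.5590 tMaxY 3.1296 | tΔX 1.0353 tΔY 3.8637
    t=0.5590 [x] (0,2) — stop
  → r_2 = 0.5590
beam 3: φ=-45°, α=210°
  cosα=-0.8660 sinα=-0.5000 | (1,2) | tMaxX 0.6235 tMaxY 0.3800 | tΔX 1.1547 tΔY 2.0000
    t=0.3800 [y] (1,1)
    t=0.6235 [x] (0,1) — stop
  → r_3 = 0.6235
beam 4: φ=0°, α=255°
  cosα=-0.2588 sinα=-0.9659 | (1,2) | tMaxX 2.0864 tMaxY 0.1967 | tΔX 3.8637 tΔY 1.0353
    t=0.1967 [y] (1,1)
    t=1.2320 [y] (1,0) — stop
  → r_4 = 1.2320
beam 5: φ=45°, α=300°
  cosα=0.5000 sinα=-0.8660 | (1,2) | tMaxX 0.9200 tMaxY 0.2194 | tΔX 2.0000 tΔY 1.1547
    t=0.2194 [y] (1,1)
    t=0.9200 [x] (2,1)
    t=1.3741 [y] (2,0) — stop
  → r_5 = 1.3741
beam 6: φ=90°, α=345°
  cosα=0.9659 sinα=-0.2588 | (1,2) | tMaxX 0.4762 tMaxY 0.7341 | tΔX 1.0353 tΔY 3.8637
    t=0.4762 [x] (2,2)
    t=0.7341 [y] (2,1)
    t=1.5115 [x] (3,1)
    t=2.5468 [x] (4,1)
    t=3.5821 [x] (5,1)
    t=4.5978 [y] (5,0) — stop
  → r_6 = 4.5978
beam 7: φ=135°, α=30°
  cosα=0.8660 sinα=0.5000 | (1,2) | tMaxX 0.5312 tMaxY 1.6200 | tΔX 1.1547 tΔY 2.0000
    t=0.5312 [x] (2,2)
    t=1.6200 [y] (2,3)
    t=1.6859 [x] (3,3)
    t=2.8406 [x] (4,3)
    t=3.6200 [y] (4,4) — stop
  → r_7 = 3.6200

ranges = [1.0800, 0.5590, 0.6235, 1.2320, 1.3741, 4.5978, 3.6200]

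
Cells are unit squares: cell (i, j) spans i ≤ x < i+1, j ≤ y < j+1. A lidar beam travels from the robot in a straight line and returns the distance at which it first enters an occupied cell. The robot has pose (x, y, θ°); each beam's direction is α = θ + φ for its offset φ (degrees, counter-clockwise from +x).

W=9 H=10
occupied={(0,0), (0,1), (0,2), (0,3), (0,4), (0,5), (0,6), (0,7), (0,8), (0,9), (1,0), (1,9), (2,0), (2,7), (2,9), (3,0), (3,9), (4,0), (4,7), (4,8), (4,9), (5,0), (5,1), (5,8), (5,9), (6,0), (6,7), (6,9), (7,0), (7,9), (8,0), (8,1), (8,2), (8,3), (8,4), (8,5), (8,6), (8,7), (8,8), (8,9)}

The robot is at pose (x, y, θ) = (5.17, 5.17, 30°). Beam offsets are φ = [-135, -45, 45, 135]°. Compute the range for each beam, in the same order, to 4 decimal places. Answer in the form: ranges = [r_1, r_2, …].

ranges = [4.3171, 2.9298, 2.9298, 4.3171]

beam 1: φ=-135°, α=255°
  cosα=-0.2588 sinα=-0.9659 | (5,5) | tMaxX 0.6568 tMaxY 0.1760 | tΔX 3.8637 tΔY 1.0353
    t=0.1760 [y] (5,4)
    t=0.6568 [x] (4,4)
    t=1.2113 [y] (4,3)
    t=2.2465 [y] (4,2)
    t=3.2818 [y] (4,1)
    t=4.3171 [y] (4,0) — stop
  → r_1 = 4.3171
beam 2: φ=-45°, α=345°
  cosα=0.9659 sinα=-0.2588 | (5,5) | tMaxX 0.8593 tMaxY 0.6568 | tΔX 1.0353 tΔY 3.8637
    t=0.6568 [y] (5,4)
    t=0.8593 [x] (6,4)
    t=1.8946 [x] (7,4)
    t=2.9298 [x] (8,4) — stop
  → r_2 = 2.9298
beam 3: φ=45°, α=75°
  cosα=0.2588 sinα=0.9659 | (5,5) | tMaxX 3.2069 tMaxY 0.8593 | tΔX 3.8637 tΔY 1.0353
    t=0.8593 [y] (5,6)
    t=1.8946 [y] (5,7)
    t=2.9298 [y] (5,8) — stop
  → r_3 = 2.9298
beam 4: φ=135°, α=165°
  cosα=-0.9659 sinα=0.2588 | (5,5) | tMaxX 0.1760 tMaxY 3.2069 | tΔX 1.0353 tΔY 3.8637
    t=0.1760 [x] (4,5)
    t=1.2113 [x] (3,5)
    t=2.2465 [x] (2,5)
    t=3.2069 [y] (2,6)
    t=3.2818 [x] (1,6)
    t=4.3171 [x] (0,6) — stop
  → r_4 = 4.3171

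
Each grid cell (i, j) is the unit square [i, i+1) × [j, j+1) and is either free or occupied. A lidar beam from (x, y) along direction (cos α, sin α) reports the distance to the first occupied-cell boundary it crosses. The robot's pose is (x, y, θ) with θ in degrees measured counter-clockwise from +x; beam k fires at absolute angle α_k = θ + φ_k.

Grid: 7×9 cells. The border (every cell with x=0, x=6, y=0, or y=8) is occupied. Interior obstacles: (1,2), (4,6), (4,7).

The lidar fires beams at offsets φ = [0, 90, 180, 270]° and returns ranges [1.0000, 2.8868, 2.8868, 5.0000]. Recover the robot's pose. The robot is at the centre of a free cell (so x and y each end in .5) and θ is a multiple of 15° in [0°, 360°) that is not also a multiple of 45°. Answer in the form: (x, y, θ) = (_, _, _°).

Enumerate (i+0.5, j+0.5, θ) over the 32 free cells and 16 admissible headings. For each, cast all 4 beams and compare to the given ranges.
  (3.5, 4.5, 120°): beam 1 = 4.0415 ≠ 1.0000 ✗
  (1.5, 5.5, 345°): beam 1 = 4.6587 ≠ 1.0000 ✗
  (3.5, 1.5, 285°): beam 1 = 0.5176 ≠ 1.0000 ✗
  (2.5, 5.5, 120°): beam 1 = 2.8868 ≠ 1.0000 ✗
  (4.5, 1.5, 195°): beam 1 = 1.9319 ≠ 1.0000 ✗
  …
  (3.5, 5.5, 30°): r_1=1.0000, r_2=2.8868, r_3=2.8868, r_4=5.0000 — all match ✓
Unique over the lattice → pose = (3.5, 5.5, 30°).

(x, y, θ) = (3.5, 5.5, 30°)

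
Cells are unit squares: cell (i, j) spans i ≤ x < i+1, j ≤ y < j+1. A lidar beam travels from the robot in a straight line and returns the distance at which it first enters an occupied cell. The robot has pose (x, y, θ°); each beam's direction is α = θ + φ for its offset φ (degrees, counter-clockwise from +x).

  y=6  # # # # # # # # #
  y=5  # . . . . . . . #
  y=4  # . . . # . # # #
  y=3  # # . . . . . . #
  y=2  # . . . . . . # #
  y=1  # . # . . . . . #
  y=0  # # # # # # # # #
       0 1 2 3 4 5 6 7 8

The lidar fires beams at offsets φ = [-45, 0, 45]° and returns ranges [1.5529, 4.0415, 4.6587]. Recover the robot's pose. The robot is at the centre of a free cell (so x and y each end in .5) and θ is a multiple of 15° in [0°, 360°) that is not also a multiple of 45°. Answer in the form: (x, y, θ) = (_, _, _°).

Enumerate (i+0.5, j+0.5, θ) over the 29 free cells and 16 admissible headings. For each, cast all 3 beams and compare to the given ranges.
  (4.5, 1.5, 165°): beam 1 = 5.1962 ≠ 1.5529 ✗
  (2.5, 2.5, 300°): beam 1 = 0.5176 ≠ 1.5529 ✗
  (3.5, 4.5, 330°): beam 1 = 3.6235 ≠ 1.5529 ✗
  (5.5, 5.5, 15°): beam 1 = 1.0000 ≠ 1.5529 ✗
  …
  (6.5, 2.5, 120°): r_1=1.5529, r_2=4.0415, r_3=4.6587 — all match ✓
Unique over the lattice → pose = (6.5, 2.5, 120°).

(x, y, θ) = (6.5, 2.5, 120°)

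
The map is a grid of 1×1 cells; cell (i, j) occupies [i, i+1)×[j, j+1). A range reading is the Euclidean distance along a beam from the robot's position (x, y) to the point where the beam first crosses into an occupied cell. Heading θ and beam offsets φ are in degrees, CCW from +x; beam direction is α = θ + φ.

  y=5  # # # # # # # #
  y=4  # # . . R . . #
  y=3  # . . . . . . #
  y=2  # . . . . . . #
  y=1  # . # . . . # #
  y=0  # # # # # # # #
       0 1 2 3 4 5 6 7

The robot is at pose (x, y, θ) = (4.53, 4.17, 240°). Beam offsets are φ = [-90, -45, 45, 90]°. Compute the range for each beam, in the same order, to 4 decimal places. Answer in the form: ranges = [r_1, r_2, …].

ranges = [1.6600, 3.6545, 3.2818, 2.8521]

beam 1: φ=-90°, α=150°
  direction (-0.8660, 0.5000); cell (4,4); t to first gridline: x 0.6120, y 1.6600 (then +1.1547 / +2.0000)
    (3,4) via x @ 0.6120
    (3,5) via y @ 1.6600  # hit
  → r_1 = 1.6600
beam 2: φ=-45°, α=195°
  direction (-0.9659, -0.2588); cell (4,4); t to first gridline: x 0.5487, y 0.6568 (then +1.0353 / +3.8637)
    (3,4) via x @ 0.5487
    (3,3) via y @ 0.6568
    (2,3) via x @ 1.5840
    (1,3) via x @ 2.6192
    (0,3) via x @ 3.6545  # hit
  → r_2 = 3.6545
beam 3: φ=45°, α=285°
  direction (0.2588, -0.9659); cell (4,4); t to first gridline: x 1.8159, y 0.1760 (then +3.8637 / +1.0353)
    (4,3) via y @ 0.1760
    (4,2) via y @ 1.2113
    (5,2) via x @ 1.8159
    (5,1) via y @ 2.2465
    (5,0) via y @ 3.2818  # hit
  → r_3 = 3.2818
beam 4: φ=90°, α=330°
  direction (0.8660, -0.5000); cell (4,4); t to first gridline: x 0.5427, y 0.3400 (then +1.1547 / +2.0000)
    (4,3) via y @ 0.3400
    (5,3) via x @ 0.5427
    (6,3) via x @ 1.6974
    (6,2) via y @ 2.3400
    (7,2) via x @ 2.8521  # hit
  → r_4 = 2.8521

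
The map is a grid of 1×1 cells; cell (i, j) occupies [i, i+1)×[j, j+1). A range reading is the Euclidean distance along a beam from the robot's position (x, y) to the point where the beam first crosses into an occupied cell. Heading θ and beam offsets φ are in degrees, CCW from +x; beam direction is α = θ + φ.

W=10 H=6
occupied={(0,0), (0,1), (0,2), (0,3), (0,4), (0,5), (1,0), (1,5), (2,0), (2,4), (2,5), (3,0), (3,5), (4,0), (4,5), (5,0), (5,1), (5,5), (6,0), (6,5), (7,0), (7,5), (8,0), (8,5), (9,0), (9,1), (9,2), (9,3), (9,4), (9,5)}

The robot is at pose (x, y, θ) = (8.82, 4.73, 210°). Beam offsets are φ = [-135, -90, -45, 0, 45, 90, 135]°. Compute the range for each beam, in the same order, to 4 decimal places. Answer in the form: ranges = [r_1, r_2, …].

beam 1: φ=-135°, α=75°
  cosα=0.2588 sinα=0.9659 | (8,4) | tMaxX 0.6955 tMaxY 0.2795 | tΔX 3.8637 tΔY 1.0353
    t=0.2795 [y] (8,5) — stop
  → r_1 = 0.2795
beam 2: φ=-90°, α=120°
  cosα=-0.5000 sinα=0.8660 | (8,4) | tMaxX 1.6400 tMaxY 0.3118 | tΔX 2.0000 tΔY 1.1547
    t=0.3118 [y] (8,5) — stop
  → r_2 = 0.3118
beam 3: φ=-45°, α=165°
  cosα=-0.9659 sinα=0.2588 | (8,4) | tMaxX 0.8489 tMaxY 1.0432 | tΔX 1.0353 tΔY 3.8637
    t=0.8489 [x] (7,4)
    t=1.0432 [y] (7,5) — stop
  → r_3 = 1.0432
beam 4: φ=0°, α=210°
  cosα=-0.8660 sinα=-0.5000 | (8,4) | tMaxX 0.9469 tMaxY 1.4600 | tΔX 1.1547 tΔY 2.0000
    t=0.9469 [x] (7,4)
    t=1.4600 [y] (7,3)
    t=2.1016 [x] (6,3)
    t=3.2563 [x] (5,3)
    t=3.4600 [y] (5,2)
    t=4.4110 [x] (4,2)
    t=5.4600 [y] (4,1)
    t=5.5657 [x] (3,1)
    t=6.7204 [x] (2,1)
    t=7.4600 [y] (2,0) — stop
  → r_4 = 7.4600
beam 5: φ=45°, α=255°
  cosα=-0.2588 sinα=-0.9659 | (8,4) | tMaxX 3.1682 tMaxY 0.7558 | tΔX 3.8637 tΔY 1.0353
    t=0.7558 [y] (8,3)
    t=1.7910 [y] (8,2)
    t=2.8263 [y] (8,1)
    t=3.1682 [x] (7,1)
    t=3.8616 [y] (7,0) — stop
  → r_5 = 3.8616
beam 6: φ=90°, α=300°
  cosα=0.5000 sinα=-0.8660 | (8,4) | tMaxX 0.3600 tMaxY 0.8429 | tΔX 2.0000 tΔY 1.1547
    t=0.3600 [x] (9,4) — stop
  → r_6 = 0.3600
beam 7: φ=135°, α=345°
  cosα=0.9659 sinα=-0.2588 | (8,4) | tMaxX 0.1863 tMaxY 2.8205 | tΔX 1.0353 tΔY 3.8637
    t=0.1863 [x] (9,4) — stop
  → r_7 = 0.1863

ranges = [0.2795, 0.3118, 1.0432, 7.4600, 3.8616, 0.3600, 0.1863]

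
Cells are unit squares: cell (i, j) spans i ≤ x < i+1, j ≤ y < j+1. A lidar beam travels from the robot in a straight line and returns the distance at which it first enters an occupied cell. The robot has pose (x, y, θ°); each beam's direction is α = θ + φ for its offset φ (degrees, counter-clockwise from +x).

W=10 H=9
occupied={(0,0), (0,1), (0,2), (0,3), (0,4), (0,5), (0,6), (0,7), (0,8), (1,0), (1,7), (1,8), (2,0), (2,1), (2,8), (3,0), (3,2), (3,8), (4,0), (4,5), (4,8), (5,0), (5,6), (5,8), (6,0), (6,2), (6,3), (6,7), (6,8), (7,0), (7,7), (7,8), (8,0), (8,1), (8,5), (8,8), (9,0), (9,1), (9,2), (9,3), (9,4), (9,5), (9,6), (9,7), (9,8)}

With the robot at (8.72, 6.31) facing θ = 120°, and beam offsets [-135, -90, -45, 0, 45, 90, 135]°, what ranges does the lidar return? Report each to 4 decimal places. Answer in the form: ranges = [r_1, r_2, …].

ranges = [0.2899, 0.3233, 1.0818, 1.4400, 2.6660, 0.6200, 0.3209]

beam 1: φ=-135°, α=345°
  cosα=0.9659 sinα=-0.2588 | (8,6) | tMaxX 0.2899 tMaxY 1.1977 | tΔX 1.0353 tΔY 3.8637
    t=0.2899 [x] (9,6) — stop
  → r_1 = 0.2899
beam 2: φ=-90°, α=30°
  cosα=0.8660 sinα=0.5000 | (8,6) | tMaxX 0.3233 tMaxY 1.3800 | tΔX 1.1547 tΔY 2.0000
    t=0.3233 [x] (9,6) — stop
  → r_2 = 0.3233
beam 3: φ=-45°, α=75°
  cosα=0.2588 sinα=0.9659 | (8,6) | tMaxX 1.0818 tMaxY 0.7143 | tΔX 3.8637 tΔY 1.0353
    t=0.7143 [y] (8,7)
    t=1.0818 [x] (9,7) — stop
  → r_3 = 1.0818
beam 4: φ=0°, α=120°
  cosα=-0.5000 sinα=0.8660 | (8,6) | tMaxX 1.4400 tMaxY 0.7967 | tΔX 2.0000 tΔY 1.1547
    t=0.7967 [y] (8,7)
    t=1.4400 [x] (7,7) — stop
  → r_4 = 1.4400
beam 5: φ=45°, α=165°
  cosα=-0.9659 sinα=0.2588 | (8,6) | tMaxX 0.7454 tMaxY 2.6660 | tΔX 1.0353 tΔY 3.8637
    t=0.7454 [x] (7,6)
    t=1.7807 [x] (6,6)
    t=2.6660 [y] (6,7) — stop
  → r_5 = 2.6660
beam 6: φ=90°, α=210°
  cosα=-0.8660 sinα=-0.5000 | (8,6) | tMaxX 0.8314 tMaxY 0.6200 | tΔX 1.1547 tΔY 2.0000
    t=0.6200 [y] (8,5) — stop
  → r_6 = 0.6200
beam 7: φ=135°, α=255°
  cosα=-0.2588 sinα=-0.9659 | (8,6) | tMaxX 2.7819 tMaxY 0.3209 | tΔX 3.8637 tΔY 1.0353
    t=0.3209 [y] (8,5) — stop
  → r_7 = 0.3209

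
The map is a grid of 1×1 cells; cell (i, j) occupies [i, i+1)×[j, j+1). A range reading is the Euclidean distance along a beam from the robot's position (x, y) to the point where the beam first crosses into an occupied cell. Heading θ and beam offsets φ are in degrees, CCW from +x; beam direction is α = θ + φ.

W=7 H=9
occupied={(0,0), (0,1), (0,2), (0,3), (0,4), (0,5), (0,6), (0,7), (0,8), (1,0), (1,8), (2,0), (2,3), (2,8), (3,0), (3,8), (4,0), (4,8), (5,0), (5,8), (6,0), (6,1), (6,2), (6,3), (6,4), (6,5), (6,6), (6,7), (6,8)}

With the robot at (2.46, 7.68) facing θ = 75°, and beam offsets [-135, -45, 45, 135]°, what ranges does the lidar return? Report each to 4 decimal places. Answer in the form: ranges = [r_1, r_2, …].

beam 1: φ=-135°, α=300°
  direction (0.5000, -0.8660); cell (2,7); t to first gridline: x 1.0800, y 0.7852 (then +2.0000 / +1.1547)
    (2,6) via y @ 0.7852
    (3,6) via x @ 1.0800
    (3,5) via y @ 1.9399
    (4,5) via x @ 3.0800
    (4,4) via y @ 3.0946
    (4,3) via y @ 4.2493
    (5,3) via x @ 5.0800
    (5,2) via y @ 5.4040
    (5,1) via y @ 6.5587
    (6,1) via x @ 7.0800  # hit
  → r_1 = 7.0800
beam 2: φ=-45°, α=30°
  direction (0.8660, 0.5000); cell (2,7); t to first gridline: x 0.6235, y 0.6400 (then +1.1547 / +2.0000)
    (3,7) via x @ 0.6235
    (3,8) via y @ 0.6400  # hit
  → r_2 = 0.6400
beam 3: φ=45°, α=120°
  direction (-0.5000, 0.8660); cell (2,7); t to first gridline: x 0.9200, y 0.3695 (then +2.0000 / +1.1547)
    (2,8) via y @ 0.3695  # hit
  → r_3 = 0.3695
beam 4: φ=135°, α=210°
  direction (-0.8660, -0.5000); cell (2,7); t to first gridline: x 0.5312, y 1.3600 (then +1.1547 / +2.0000)
    (1,7) via x @ 0.5312
    (1,6) via y @ 1.3600
    (0,6) via x @ 1.6859  # hit
  → r_4 = 1.6859

ranges = [7.0800, 0.6400, 0.3695, 1.6859]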